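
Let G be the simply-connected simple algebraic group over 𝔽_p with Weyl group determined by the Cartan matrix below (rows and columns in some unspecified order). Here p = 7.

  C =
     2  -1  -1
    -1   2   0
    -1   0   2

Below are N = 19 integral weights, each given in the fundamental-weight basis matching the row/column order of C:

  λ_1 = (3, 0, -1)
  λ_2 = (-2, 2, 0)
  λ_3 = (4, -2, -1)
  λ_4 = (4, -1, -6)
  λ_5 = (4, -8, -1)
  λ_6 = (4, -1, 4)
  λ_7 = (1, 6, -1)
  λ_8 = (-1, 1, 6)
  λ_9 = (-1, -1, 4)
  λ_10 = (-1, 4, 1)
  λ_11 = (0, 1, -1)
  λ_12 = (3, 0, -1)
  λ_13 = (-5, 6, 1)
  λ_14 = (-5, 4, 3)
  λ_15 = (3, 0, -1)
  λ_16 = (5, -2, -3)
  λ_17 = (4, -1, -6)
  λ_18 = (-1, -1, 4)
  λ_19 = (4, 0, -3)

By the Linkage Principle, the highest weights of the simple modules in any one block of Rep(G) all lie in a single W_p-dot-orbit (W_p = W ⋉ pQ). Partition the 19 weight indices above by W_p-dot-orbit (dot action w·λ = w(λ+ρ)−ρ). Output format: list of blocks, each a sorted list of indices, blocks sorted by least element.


C ↔ A_3 under row/col permutation; |W(A_3)| = 24.

λ_j+ρ reflected into Ā_7 (⟨·,θ^∨⟩≤7); 3-tuples as given:

  1: (4, 1, 0);  2: (1, 2, 0);  3: (4, 1, 0);  4: (0, 0, 5);  5: (0, 5, 2);  6: (2, 3, 2);  7: (0, 5, 2);  8: (0, 0, 5);  9: (0, 0, 5);  10: (0, 5, 2);  11: (1, 2, 0);  12: (4, 1, 0);  13: (2, 3, 2);  14: (4, 1, 0);  15: (4, 1, 0);  16: (3, 1, 2);  17: (0, 0, 5);  18: (0, 0, 5);  19: (3, 1, 2)

The 19 indices split into 6 linkage classes (same alcove rep ⇔ same W_7-dot-orbit):

[[1, 3, 12, 14, 15], [2, 11], [4, 8, 9, 17, 18], [5, 7, 10], [6, 13], [16, 19]]


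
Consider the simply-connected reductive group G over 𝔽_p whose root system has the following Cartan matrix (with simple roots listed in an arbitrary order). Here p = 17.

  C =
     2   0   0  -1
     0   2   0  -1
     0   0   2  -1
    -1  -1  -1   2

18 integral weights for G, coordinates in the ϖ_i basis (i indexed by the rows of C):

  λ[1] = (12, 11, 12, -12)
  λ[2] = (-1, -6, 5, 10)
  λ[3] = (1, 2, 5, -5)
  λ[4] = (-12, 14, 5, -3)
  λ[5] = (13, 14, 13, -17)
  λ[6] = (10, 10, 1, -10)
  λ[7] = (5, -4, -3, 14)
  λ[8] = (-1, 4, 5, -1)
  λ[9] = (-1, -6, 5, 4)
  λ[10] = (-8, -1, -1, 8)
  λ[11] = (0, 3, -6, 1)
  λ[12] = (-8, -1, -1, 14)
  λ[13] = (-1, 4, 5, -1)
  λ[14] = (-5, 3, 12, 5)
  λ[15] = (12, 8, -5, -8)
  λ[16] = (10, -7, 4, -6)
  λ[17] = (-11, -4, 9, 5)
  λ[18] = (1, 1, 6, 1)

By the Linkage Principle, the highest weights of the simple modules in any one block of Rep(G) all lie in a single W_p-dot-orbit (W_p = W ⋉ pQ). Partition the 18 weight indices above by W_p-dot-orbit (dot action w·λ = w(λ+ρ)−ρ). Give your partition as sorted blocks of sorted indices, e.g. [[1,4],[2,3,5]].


Root system D_4: the 4×4 matrix C matches after relabeling.

W_17-reps of the 18 weights in Ā_17 (same 4-coord order as C):

  λ_1 → (2, 1, 2, 1);  λ_2 → (0, 5, 6, 0);  λ_3 → (2, 1, 2, 1);  λ_4 → (2, 2, 7, 2);  λ_5 → (2, 1, 2, 1);  λ_6 → (2, 2, 7, 2);  λ_7 → (2, 1, 2, 1);  λ_8 → (0, 5, 6, 0);  λ_9 → (0, 5, 6, 0);  λ_10 → (7, 0, 0, 2);  λ_11 → (2, 1, 2, 1);  λ_12 → (7, 0, 0, 2);  λ_13 → (0, 5, 6, 0);  λ_14 → (2, 2, 7, 2);  λ_15 → (2, 2, 7, 2);  λ_16 → (0, 5, 6, 0);  λ_17 → (3, 4, 3, 3);  λ_18 → (2, 2, 7, 2)

These 18 weights hit 5 W_17-dot-orbits; sizes (5, 5, 5, 2, 1):

[[1, 3, 5, 7, 11], [2, 8, 9, 13, 16], [4, 6, 14, 15, 18], [10, 12], [17]]


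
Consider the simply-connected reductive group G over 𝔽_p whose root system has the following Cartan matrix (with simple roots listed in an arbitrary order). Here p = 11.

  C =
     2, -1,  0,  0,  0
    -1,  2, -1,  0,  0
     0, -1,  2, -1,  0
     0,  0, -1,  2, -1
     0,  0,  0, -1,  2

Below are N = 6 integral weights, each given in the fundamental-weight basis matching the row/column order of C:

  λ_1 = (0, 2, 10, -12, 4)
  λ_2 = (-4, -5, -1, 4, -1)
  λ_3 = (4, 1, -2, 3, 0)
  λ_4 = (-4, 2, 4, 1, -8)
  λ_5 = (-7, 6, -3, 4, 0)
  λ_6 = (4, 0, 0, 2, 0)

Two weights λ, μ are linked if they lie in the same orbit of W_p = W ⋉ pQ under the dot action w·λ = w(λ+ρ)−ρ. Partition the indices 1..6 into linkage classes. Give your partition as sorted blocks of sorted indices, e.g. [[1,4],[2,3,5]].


C ↔ A_5 under row/col permutation; |W(A_5)| = 720.

W_11-reps of the 6 weights in Ā_11 (same 5-coord order as C):

    λ_1+ρ ↦ (3, 0, 0, 5, 2)
    λ_2+ρ ↦ (0, 4, 1, 0, 2)
    λ_3+ρ ↦ (5, 1, 1, 3, 1)
    λ_4+ρ ↦ (3, 0, 0, 5, 2)
    λ_5+ρ ↦ (5, 1, 1, 3, 1)
    λ_6+ρ ↦ (5, 1, 1, 3, 1)

3 distinct reps among the 6 weights ⇒ 3 W_11-linkage classes:

[[1, 4], [2], [3, 5, 6]]


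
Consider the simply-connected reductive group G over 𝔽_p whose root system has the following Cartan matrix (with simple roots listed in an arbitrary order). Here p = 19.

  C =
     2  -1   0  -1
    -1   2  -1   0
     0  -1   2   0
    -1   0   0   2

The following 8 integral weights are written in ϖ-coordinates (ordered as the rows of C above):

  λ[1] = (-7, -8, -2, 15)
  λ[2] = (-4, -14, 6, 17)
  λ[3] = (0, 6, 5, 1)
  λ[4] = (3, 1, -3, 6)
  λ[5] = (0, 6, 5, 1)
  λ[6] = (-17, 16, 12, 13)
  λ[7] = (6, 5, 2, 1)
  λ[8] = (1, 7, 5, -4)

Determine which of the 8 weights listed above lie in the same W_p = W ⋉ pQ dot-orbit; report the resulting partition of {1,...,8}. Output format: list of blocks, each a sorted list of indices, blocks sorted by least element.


Root system A_4: the 4×4 matrix C matches after relabeling.

Ā_19 reps of the 8 weights (A_4, coords as presented):

  1: (1, 7, 6, 2)
  2: (7, 6, 3, 2)
  3: (1, 7, 6, 2)
  4: (4, 0, 2, 7)
  5: (1, 7, 6, 2)
  6: (5, 1, 2, 9)
  7: (7, 6, 3, 2)
  8: (1, 7, 6, 2)

Grouping the 8 weights by Ā_19-representative: 4 linkage classes.

[[1, 3, 5, 8], [2, 7], [4], [6]]


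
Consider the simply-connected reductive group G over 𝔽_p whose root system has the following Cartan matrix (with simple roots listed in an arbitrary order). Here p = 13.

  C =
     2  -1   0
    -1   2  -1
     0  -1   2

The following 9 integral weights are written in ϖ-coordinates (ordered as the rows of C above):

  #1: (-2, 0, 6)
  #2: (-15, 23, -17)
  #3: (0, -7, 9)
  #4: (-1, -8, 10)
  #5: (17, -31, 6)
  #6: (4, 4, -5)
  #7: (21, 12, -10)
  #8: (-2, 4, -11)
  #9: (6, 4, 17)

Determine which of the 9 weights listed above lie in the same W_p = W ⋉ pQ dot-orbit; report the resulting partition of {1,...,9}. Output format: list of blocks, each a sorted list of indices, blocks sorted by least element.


Type A_3, rank 3, |W|=24; reorder rows/cols to standard.

Alcove-folded reps (p=13, 9 weights, presented ϖ-order):

  1: (1, 0, 7)
  2: (3, 2, 1)
  3: (5, 1, 4)
  4: (7, 0, 4)
  5: (5, 1, 4)
  6: (5, 1, 4)
  7: (9, 0, 4)
  8: (5, 1, 4)
  9: (5, 1, 4)

Partition of {1..9} into 5 W_13-dot-orbits:

[[1], [2], [3, 5, 6, 8, 9], [4], [7]]


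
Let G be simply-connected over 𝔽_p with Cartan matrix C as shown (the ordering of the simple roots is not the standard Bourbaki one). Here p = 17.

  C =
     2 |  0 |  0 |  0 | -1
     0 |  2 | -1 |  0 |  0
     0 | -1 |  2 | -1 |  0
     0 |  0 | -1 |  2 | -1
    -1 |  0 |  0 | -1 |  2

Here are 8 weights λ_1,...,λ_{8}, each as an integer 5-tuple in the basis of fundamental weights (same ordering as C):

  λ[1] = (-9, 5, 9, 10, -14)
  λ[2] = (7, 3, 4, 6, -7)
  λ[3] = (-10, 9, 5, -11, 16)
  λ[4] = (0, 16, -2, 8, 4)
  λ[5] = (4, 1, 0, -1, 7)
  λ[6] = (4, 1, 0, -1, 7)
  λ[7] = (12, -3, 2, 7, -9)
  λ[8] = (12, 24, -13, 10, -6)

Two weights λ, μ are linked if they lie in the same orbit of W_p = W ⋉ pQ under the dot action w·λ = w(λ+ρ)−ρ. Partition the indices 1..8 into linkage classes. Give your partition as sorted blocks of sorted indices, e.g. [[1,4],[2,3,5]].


C ↔ A_5 under row/col permutation; |W(A_5)| = 720.

Ā_17 reps of the 8 weights (A_5, coords as presented):

  λ_1+ρ ↦ (1, 0, 4, 4, 2);  λ_2+ρ ↦ (1, 3, 5, 1, 6);  λ_3+ρ ↦ (1, 0, 4, 4, 2);  λ_4+ρ ↦ (5, 2, 1, 0, 8);  λ_5+ρ ↦ (5, 2, 1, 0, 8);  λ_6+ρ ↦ (5, 2, 1, 0, 8);  λ_7+ρ ↦ (5, 2, 1, 0, 8);  λ_8+ρ ↦ (1, 2, 2, 2, 5)

4 distinct reps among the 8 weights ⇒ 4 W_17-linkage classes:

[[1, 3], [2], [4, 5, 6, 7], [8]]


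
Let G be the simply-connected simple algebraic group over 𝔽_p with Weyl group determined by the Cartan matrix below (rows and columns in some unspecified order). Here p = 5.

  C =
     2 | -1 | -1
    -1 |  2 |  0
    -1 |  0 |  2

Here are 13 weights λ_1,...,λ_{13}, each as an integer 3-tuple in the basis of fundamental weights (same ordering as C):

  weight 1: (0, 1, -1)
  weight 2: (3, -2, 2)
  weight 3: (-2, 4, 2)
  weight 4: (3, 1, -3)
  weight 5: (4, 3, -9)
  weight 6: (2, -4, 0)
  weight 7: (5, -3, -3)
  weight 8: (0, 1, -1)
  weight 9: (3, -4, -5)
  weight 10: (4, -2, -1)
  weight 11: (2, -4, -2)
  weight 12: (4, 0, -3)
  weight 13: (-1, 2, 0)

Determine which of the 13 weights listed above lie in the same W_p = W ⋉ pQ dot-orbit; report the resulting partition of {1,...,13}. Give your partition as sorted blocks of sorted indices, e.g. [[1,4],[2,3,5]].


A_3 Cartan matrix, 3 simple roots permuted; ρ=(1,1,1).

Ā_5 reps of the 13 weights (A_3, coords as presented):

  1: (1, 2, 0)
  2: (2, 1, 1)
  3: (1, 2, 0)
  4: (2, 1, 1)
  5: (0, 3, 1)
  6: (0, 3, 1)
  7: (2, 1, 1)
  8: (1, 2, 0)
  9: (3, 0, 1)
  10: (4, 1, 0)
  11: (1, 2, 0)
  12: (3, 0, 1)
  13: (0, 3, 1)

Grouping the 13 weights by Ā_5-representative: 5 linkage classes.

[[1, 3, 8, 11], [2, 4, 7], [5, 6, 13], [9, 12], [10]]


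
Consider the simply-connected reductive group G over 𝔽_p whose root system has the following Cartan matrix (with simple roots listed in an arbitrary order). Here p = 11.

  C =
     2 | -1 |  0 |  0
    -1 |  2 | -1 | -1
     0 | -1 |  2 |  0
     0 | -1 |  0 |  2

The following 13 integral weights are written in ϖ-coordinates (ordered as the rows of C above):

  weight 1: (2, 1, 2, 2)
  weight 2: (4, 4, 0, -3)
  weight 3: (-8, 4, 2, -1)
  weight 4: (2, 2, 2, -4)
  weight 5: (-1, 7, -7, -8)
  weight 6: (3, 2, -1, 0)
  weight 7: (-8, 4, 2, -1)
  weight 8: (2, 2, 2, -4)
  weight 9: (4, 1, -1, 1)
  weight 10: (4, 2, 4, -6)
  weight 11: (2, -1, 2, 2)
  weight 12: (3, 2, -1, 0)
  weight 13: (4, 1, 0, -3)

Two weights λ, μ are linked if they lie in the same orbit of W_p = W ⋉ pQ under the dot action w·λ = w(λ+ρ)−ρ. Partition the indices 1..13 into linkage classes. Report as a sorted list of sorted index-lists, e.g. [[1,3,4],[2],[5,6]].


Root system D_4: the 4×4 matrix C matches after relabeling.

λ_j+ρ reflected into Ā_11 (⟨·,θ^∨⟩≤11); 4-tuples as given:

    λ_1+ρ ↦ (3, 0, 3, 3)
    λ_2+ρ ↦ (5, 0, 1, 2)
    λ_3+ρ ↦ (5, 0, 1, 2)
    λ_4+ρ ↦ (3, 0, 3, 3)
    λ_5+ρ ↦ (5, 0, 1, 2)
    λ_6+ρ ↦ (4, 3, 0, 1)
    λ_7+ρ ↦ (5, 0, 1, 2)
    λ_8+ρ ↦ (3, 0, 3, 3)
    λ_9+ρ ↦ (5, 2, 0, 2)
    λ_10+ρ ↦ (3, 0, 3, 3)
    λ_11+ρ ↦ (3, 0, 3, 3)
    λ_12+ρ ↦ (4, 3, 0, 1)
    λ_13+ρ ↦ (5, 0, 1, 2)

The 13 indices split into 4 linkage classes (same alcove rep ⇔ same W_11-dot-orbit):

[[1, 4, 8, 10, 11], [2, 3, 5, 7, 13], [6, 12], [9]]


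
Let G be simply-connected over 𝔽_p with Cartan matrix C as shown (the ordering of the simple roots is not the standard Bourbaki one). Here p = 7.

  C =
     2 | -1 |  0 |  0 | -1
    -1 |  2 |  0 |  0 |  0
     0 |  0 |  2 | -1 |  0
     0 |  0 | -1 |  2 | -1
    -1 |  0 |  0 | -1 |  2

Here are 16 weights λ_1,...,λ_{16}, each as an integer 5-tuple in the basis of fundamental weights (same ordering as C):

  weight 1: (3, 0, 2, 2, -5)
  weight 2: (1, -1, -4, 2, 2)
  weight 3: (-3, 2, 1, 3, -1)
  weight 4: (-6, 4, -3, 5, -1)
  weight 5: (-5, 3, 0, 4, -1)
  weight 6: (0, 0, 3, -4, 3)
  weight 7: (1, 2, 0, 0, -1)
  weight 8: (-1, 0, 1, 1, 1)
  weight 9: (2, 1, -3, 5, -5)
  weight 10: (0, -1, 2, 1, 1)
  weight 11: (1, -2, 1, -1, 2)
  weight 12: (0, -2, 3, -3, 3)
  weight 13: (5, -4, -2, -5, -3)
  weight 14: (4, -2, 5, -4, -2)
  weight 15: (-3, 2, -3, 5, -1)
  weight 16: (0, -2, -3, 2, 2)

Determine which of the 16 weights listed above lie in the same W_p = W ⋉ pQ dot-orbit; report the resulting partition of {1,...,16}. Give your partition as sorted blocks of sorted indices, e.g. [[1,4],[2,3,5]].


C ↔ A_5 under row/col permutation; |W(A_5)| = 720.

W_7-reps of the 16 weights in Ā_7 (same 5-coord order as C):

    [1] (0, 1, 2, 1, 3)
    [2] (1, 1, 2, 0, 3)
    [3] (0, 1, 2, 2, 2)
    [4] (0, 0, 1, 1, 4)
    [5] (0, 0, 1, 1, 4)
    [6] (1, 1, 1, 3, 1)
    [7] (2, 3, 1, 1, 0)
    [8] (0, 1, 2, 2, 2)
    [9] (1, 1, 2, 0, 3)
    [10] (0, 1, 2, 2, 2)
    [11] (1, 1, 2, 0, 3)
    [12] (0, 1, 2, 2, 2)
    [13] (0, 1, 2, 1, 3)
    [14] (0, 1, 2, 1, 3)
    [15] (0, 1, 2, 2, 2)
    [16] (0, 1, 2, 1, 3)

6 distinct reps among the 16 weights ⇒ 6 W_7-linkage classes:

[[1, 13, 14, 16], [2, 9, 11], [3, 8, 10, 12, 15], [4, 5], [6], [7]]


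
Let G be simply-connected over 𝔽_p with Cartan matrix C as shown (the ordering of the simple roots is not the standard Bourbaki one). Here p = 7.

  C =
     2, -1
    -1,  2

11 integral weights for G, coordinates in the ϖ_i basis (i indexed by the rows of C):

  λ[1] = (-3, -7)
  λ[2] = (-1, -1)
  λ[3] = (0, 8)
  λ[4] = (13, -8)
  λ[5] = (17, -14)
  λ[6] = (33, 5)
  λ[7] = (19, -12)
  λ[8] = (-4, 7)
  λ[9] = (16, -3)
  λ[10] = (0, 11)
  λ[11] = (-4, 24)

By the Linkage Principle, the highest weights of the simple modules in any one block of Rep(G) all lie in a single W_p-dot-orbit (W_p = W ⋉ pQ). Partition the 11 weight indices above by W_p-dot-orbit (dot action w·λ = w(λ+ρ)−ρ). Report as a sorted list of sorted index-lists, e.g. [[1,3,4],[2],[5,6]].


Cartan matrix: type A_2 (|W|=6); un-permuting the 2 rows.

Alcove-folded reps (p=7, 11 weights, presented ϖ-order):

  λ_1+ρ ↦ (5, 1)
  λ_2+ρ ↦ (0, 0)
  λ_3+ρ ↦ (2, 4)
  λ_4+ρ ↦ (0, 0)
  λ_5+ρ ↦ (2, 4)
  λ_6+ρ ↦ (5, 1)
  λ_7+ρ ↦ (2, 4)
  λ_8+ρ ↦ (2, 4)
  λ_9+ρ ↦ (2, 4)
  λ_10+ρ ↦ (5, 1)
  λ_11+ρ ↦ (3, 1)

Linkage partition of the 11 weights (4 classes, p=7):

[[1, 6, 10], [2, 4], [3, 5, 7, 8, 9], [11]]


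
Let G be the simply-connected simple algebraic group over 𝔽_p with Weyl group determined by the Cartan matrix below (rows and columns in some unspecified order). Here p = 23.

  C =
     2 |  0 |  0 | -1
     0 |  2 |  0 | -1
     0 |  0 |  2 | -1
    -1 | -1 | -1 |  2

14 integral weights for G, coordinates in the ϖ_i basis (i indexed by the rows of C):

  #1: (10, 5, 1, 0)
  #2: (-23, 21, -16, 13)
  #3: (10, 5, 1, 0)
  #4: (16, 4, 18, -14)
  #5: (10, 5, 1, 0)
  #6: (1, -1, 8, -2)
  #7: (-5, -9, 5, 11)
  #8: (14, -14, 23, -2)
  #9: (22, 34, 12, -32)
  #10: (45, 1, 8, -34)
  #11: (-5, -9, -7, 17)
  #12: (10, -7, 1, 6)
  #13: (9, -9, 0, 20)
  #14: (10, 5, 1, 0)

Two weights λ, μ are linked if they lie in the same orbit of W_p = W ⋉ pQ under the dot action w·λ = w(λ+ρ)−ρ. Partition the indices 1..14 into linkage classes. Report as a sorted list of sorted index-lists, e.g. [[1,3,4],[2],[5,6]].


Type D_4, rank 4, |W|=192; reorder rows/cols to standard.

λ_j+ρ reflected into Ā_23 (⟨·,θ^∨⟩≤23); 4-tuples as given:

  λ_1+ρ ↦ (11, 6, 2, 1)
  λ_2+ρ ↦ (1, 1, 8, 0)
  λ_3+ρ ↦ (11, 6, 2, 1)
  λ_4+ρ ↦ (4, 8, 6, 0)
  λ_5+ρ ↦ (11, 6, 2, 1)
  λ_6+ρ ↦ (1, 1, 8, 0)
  λ_7+ρ ↦ (4, 8, 6, 0)
  λ_8+ρ ↦ (1, 1, 8, 0)
  λ_9+ρ ↦ (4, 8, 6, 0)
  λ_10+ρ ↦ (1, 1, 8, 0)
  λ_11+ρ ↦ (4, 8, 6, 0)
  λ_12+ρ ↦ (11, 6, 2, 1)
  λ_13+ρ ↦ (1, 1, 8, 0)
  λ_14+ρ ↦ (11, 6, 2, 1)

These 14 weights hit 3 W_23-dot-orbits; sizes (5, 5, 4):

[[1, 3, 5, 12, 14], [2, 6, 8, 10, 13], [4, 7, 9, 11]]


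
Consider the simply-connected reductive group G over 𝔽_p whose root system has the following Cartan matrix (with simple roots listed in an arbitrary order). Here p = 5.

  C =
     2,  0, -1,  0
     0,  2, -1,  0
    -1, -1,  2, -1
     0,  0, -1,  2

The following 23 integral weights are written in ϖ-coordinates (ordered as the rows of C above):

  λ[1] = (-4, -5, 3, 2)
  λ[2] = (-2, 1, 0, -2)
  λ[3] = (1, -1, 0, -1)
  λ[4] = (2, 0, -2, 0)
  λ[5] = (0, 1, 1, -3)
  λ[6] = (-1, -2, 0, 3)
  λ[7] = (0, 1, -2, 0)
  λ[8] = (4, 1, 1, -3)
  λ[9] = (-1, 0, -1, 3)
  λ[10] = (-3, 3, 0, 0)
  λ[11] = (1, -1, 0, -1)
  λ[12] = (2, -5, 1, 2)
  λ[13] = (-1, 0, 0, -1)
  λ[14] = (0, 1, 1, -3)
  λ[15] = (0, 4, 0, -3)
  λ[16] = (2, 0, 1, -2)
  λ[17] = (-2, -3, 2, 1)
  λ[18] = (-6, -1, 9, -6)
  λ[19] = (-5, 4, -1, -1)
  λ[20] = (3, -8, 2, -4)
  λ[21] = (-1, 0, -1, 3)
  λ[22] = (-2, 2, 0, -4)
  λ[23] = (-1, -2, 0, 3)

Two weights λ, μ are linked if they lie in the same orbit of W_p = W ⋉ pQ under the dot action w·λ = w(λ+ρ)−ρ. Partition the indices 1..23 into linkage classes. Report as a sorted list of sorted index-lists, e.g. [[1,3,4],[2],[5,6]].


C ↔ D_4 under row/col permutation; |W(D_4)| = 192.

Folding the 23 weights λ_j+ρ into Ā_5 (reps in the given 4-coord order):

  [1] (0, 1, 1, 0)
  [2] (0, 1, 1, 0)
  [3] (2, 0, 1, 0)
  [4] (2, 0, 1, 0)
  [5] (1, 2, 0, 2)
  [6] (0, 1, 0, 4)
  [7] (0, 1, 1, 0)
  [8] (1, 2, 0, 2)
  [9] (0, 1, 0, 4)
  [10] (1, 3, 0, 0)
  [11] (2, 0, 1, 0)
  [12] (0, 1, 1, 0)
  [13] (0, 1, 1, 0)
  [14] (1, 2, 0, 2)
  [15] (1, 3, 0, 0)
  [16] (2, 0, 1, 0)
  [17] (1, 2, 0, 2)
  [18] (0, 5, 0, 0)
  [19] (0, 1, 0, 4)
  [20] (1, 2, 0, 2)
  [21] (0, 1, 0, 4)
  [22] (2, 0, 1, 0)
  [23] (0, 1, 0, 4)

Partition of {1..23} into 6 W_5-dot-orbits:

[[1, 2, 7, 12, 13], [3, 4, 11, 16, 22], [5, 8, 14, 17, 20], [6, 9, 19, 21, 23], [10, 15], [18]]


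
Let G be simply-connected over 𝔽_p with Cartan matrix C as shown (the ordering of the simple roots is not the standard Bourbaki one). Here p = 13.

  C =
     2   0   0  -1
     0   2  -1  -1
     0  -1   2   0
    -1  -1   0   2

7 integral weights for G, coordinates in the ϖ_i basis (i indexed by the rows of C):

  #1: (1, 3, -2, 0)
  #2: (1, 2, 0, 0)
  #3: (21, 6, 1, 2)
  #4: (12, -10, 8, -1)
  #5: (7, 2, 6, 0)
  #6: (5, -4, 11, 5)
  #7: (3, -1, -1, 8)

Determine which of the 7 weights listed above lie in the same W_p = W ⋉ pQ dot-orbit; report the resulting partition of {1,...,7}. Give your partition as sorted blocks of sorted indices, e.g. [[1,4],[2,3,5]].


Type A_4, rank 4, |W|=120; reorder rows/cols to standard.

Ā_13 reps of the 7 weights (A_4, coords as presented):

    λ_1+ρ ↦ (2, 3, 1, 1)
    λ_2+ρ ↦ (2, 3, 1, 1)
    λ_3+ρ ↦ (2, 3, 1, 1)
    λ_4+ρ ↦ (4, 0, 0, 9)
    λ_5+ρ ↦ (2, 3, 1, 1)
    λ_6+ρ ↦ (2, 3, 1, 1)
    λ_7+ρ ↦ (4, 0, 0, 9)

2 distinct reps among the 7 weights ⇒ 2 W_13-linkage classes:

[[1, 2, 3, 5, 6], [4, 7]]


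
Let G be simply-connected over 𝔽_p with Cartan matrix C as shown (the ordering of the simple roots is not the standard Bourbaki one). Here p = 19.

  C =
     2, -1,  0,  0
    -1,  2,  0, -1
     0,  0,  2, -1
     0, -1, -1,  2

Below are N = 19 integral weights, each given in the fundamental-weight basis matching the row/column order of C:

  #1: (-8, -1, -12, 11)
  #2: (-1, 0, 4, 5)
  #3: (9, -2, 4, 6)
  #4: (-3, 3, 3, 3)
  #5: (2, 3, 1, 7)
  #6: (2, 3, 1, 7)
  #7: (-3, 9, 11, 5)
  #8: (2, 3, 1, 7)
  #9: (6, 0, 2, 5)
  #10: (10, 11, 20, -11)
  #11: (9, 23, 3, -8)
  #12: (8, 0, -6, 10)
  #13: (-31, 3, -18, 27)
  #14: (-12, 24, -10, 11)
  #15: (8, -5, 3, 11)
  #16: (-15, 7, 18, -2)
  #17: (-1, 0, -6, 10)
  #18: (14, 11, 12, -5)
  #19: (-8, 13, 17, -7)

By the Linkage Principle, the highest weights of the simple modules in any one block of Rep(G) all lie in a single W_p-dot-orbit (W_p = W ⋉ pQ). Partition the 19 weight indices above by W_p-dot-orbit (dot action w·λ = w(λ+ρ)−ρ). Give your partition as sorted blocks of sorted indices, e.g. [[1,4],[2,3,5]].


A_4 Cartan matrix, 4 simple roots permuted; ρ=(1,1,1,1).

Ā_19 reps of the 19 weights (A_4, coords as presented):

  λ_1 → (0, 1, 5, 6);  λ_2 → (0, 1, 5, 6);  λ_3 → (7, 1, 3, 6);  λ_4 → (2, 2, 4, 4);  λ_5 → (3, 4, 2, 8);  λ_6 → (3, 4, 2, 8);  λ_7 → (7, 1, 3, 6);  λ_8 → (3, 4, 2, 8);  λ_9 → (7, 1, 3, 6);  λ_10 → (2, 2, 4, 4);  λ_11 → (3, 4, 2, 8);  λ_12 → (7, 1, 3, 6);  λ_13 → (2, 2, 4, 4);  λ_14 → (7, 1, 3, 6);  λ_15 → (3, 4, 2, 8);  λ_16 → (0, 1, 5, 6);  λ_17 → (0, 1, 5, 6);  λ_18 → (2, 2, 4, 4);  λ_19 → (0, 1, 5, 6)

These 19 weights hit 4 W_19-dot-orbits; sizes (5, 5, 4, 5):

[[1, 2, 16, 17, 19], [3, 7, 9, 12, 14], [4, 10, 13, 18], [5, 6, 8, 11, 15]]


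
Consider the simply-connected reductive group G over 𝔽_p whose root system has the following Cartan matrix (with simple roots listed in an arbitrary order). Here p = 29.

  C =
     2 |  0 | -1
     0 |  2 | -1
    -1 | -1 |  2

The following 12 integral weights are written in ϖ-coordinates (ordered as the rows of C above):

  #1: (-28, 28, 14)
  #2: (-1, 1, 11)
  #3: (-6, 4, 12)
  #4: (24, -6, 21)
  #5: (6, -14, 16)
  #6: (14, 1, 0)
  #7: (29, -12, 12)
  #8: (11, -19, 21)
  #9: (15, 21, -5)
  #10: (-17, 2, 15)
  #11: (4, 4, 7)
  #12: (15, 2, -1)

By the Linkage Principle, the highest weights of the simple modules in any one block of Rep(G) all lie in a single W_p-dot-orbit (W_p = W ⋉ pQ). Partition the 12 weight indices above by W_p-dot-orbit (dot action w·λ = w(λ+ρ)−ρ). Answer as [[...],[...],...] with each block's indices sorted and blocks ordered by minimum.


Type A_3, rank 3, |W|=24; reorder rows/cols to standard.

λ_j+ρ reflected into Ā_29 (⟨·,θ^∨⟩≤29); 3-tuples as given:

  λ_1+ρ ↦ (0, 2, 12) · λ_2+ρ ↦ (0, 2, 12) · λ_3+ρ ↦ (5, 5, 8) · λ_4+ρ ↦ (7, 13, 4) · λ_5+ρ ↦ (7, 13, 4) · λ_6+ρ ↦ (15, 2, 1) · λ_7+ρ ↦ (15, 2, 1) · λ_8+ρ ↦ (7, 13, 4) · λ_9+ρ ↦ (7, 13, 4) · λ_10+ρ ↦ (16, 3, 0) · λ_11+ρ ↦ (5, 5, 8) · λ_12+ρ ↦ (16, 3, 0)

These 12 weights hit 5 W_29-dot-orbits; sizes (2, 2, 4, 2, 2):

[[1, 2], [3, 11], [4, 5, 8, 9], [6, 7], [10, 12]]


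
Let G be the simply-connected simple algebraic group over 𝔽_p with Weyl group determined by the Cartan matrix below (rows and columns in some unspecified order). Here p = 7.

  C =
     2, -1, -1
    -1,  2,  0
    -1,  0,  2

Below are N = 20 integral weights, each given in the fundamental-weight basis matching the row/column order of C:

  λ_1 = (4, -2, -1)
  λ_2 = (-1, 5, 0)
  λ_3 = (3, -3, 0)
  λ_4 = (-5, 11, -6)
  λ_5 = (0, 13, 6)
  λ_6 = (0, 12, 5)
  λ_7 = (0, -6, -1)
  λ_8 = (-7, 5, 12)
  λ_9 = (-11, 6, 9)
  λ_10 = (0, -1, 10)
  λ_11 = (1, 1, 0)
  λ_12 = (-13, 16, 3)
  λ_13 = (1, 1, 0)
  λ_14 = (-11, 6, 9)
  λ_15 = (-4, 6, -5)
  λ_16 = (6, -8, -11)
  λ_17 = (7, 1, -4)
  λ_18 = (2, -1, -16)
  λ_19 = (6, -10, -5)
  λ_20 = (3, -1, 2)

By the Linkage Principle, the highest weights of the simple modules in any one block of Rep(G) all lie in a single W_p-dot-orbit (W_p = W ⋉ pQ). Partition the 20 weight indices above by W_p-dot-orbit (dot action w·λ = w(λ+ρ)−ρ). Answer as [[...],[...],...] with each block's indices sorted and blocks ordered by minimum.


A_3 Cartan matrix, 3 simple roots permuted; ρ=(1,1,1).

Ā_7 reps of the 20 weights (A_3, coords as presented):

    [1] (4, 1, 0)
    [2] (0, 6, 1)
    [3] (2, 2, 1)
    [4] (2, 2, 1)
    [5] (0, 6, 1)
    [6] (0, 6, 1)
    [7] (0, 1, 4)
    [8] (0, 6, 1)
    [9] (4, 0, 3)
    [10] (4, 1, 2)
    [11] (2, 2, 1)
    [12] (2, 2, 1)
    [13] (2, 2, 1)
    [14] (4, 0, 3)
    [15] (4, 0, 3)
    [16] (4, 0, 3)
    [17] (4, 1, 0)
    [18] (4, 1, 0)
    [19] (4, 1, 0)
    [20] (4, 0, 3)

The 20 indices split into 6 linkage classes (same alcove rep ⇔ same W_7-dot-orbit):

[[1, 17, 18, 19], [2, 5, 6, 8], [3, 4, 11, 12, 13], [7], [9, 14, 15, 16, 20], [10]]


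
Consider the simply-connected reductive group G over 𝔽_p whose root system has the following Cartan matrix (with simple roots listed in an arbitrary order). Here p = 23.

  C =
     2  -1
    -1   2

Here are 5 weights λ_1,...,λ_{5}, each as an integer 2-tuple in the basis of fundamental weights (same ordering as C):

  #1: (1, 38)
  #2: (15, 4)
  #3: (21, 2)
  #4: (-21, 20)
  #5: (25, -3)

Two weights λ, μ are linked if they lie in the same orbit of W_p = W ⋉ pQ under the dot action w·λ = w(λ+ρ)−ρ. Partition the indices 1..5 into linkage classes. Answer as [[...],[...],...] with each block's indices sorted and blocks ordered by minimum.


Root system A_2: the 2×2 matrix C matches after relabeling.

Ā_23 reps of the 5 weights (A_2, coords as presented):

  1: (16, 5)
  2: (16, 5)
  3: (20, 1)
  4: (20, 1)
  5: (20, 1)

2 distinct reps among the 5 weights ⇒ 2 W_23-linkage classes:

[[1, 2], [3, 4, 5]]


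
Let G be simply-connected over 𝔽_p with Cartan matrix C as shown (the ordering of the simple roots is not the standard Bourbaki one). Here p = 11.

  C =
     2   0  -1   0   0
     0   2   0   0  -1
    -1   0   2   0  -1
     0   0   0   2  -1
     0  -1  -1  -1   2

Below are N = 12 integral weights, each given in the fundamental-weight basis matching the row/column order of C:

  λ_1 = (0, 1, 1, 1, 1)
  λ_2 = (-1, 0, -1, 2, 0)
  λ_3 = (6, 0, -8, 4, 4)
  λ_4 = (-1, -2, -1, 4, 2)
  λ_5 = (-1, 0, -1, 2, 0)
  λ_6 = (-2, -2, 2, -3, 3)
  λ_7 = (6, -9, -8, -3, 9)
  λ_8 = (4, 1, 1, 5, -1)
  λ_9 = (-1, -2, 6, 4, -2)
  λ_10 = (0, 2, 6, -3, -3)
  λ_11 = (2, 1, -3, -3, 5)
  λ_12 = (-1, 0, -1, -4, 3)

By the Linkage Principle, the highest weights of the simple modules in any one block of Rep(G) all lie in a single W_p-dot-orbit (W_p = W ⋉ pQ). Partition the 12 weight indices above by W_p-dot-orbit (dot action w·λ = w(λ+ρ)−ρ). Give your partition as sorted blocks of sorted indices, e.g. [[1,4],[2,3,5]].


Type D_5, rank 5, |W|=1920; reorder rows/cols to standard.

W_11-reps of the 12 weights in Ā_11 (same 5-coord order as C):

    λ_1 → (1, 2, 0, 2, 2)
    λ_2 → (0, 1, 0, 3, 1)
    λ_3 → (0, 1, 0, 3, 1)
    λ_4 → (0, 1, 0, 5, 2)
    λ_5 → (0, 1, 0, 3, 1)
    λ_6 → (1, 1, 2, 2, 1)
    λ_7 → (0, 1, 0, 5, 2)
    λ_8 → (1, 2, 0, 2, 2)
    λ_9 → (0, 1, 0, 3, 1)
    λ_10 → (1, 1, 2, 2, 1)
    λ_11 → (1, 2, 0, 2, 2)
    λ_12 → (0, 1, 0, 3, 1)

Linkage partition of the 12 weights (4 classes, p=11):

[[1, 8, 11], [2, 3, 5, 9, 12], [4, 7], [6, 10]]


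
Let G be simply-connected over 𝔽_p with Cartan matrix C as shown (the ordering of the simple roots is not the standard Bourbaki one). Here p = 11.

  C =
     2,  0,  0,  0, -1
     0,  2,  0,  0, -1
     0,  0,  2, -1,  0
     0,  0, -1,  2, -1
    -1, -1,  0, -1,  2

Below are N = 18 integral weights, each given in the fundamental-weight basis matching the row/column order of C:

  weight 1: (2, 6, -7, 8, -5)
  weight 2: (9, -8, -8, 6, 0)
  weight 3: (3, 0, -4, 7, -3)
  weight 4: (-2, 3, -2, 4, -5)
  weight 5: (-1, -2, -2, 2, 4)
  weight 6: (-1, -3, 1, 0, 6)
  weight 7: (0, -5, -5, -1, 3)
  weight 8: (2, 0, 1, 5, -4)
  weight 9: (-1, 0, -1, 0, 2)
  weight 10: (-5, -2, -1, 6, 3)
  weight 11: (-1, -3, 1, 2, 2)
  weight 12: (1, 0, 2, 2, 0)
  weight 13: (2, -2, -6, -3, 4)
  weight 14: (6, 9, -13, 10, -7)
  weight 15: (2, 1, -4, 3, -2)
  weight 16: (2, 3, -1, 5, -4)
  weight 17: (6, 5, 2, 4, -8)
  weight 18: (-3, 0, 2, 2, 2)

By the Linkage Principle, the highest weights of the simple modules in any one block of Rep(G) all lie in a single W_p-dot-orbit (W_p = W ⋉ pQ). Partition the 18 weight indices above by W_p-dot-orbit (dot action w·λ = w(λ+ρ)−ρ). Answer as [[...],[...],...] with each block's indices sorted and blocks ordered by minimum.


D_5 Cartan matrix, 5 simple roots permuted; ρ=(1,1,1,1,1).

Alcove-folded reps (p=11, 18 weights, presented ϖ-order):

    λ_1+ρ ↦ (0, 2, 2, 2, 1)
    λ_2+ρ ↦ (3, 0, 0, 0, 1)
    λ_3+ρ ↦ (2, 1, 3, 0, 1)
    λ_4+ρ ↦ (3, 0, 0, 0, 1)
    λ_5+ρ ↦ (0, 1, 0, 1, 3)
    λ_6+ρ ↦ (0, 2, 2, 2, 1)
    λ_7+ρ ↦ (3, 0, 0, 0, 1)
    λ_8+ρ ↦ (0, 2, 2, 2, 1)
    λ_9+ρ ↦ (0, 1, 0, 1, 3)
    λ_10+ρ ↦ (3, 0, 0, 0, 1)
    λ_11+ρ ↦ (0, 2, 2, 2, 1)
    λ_12+ρ ↦ (2, 1, 3, 0, 1)
    λ_13+ρ ↦ (0, 2, 2, 2, 1)
    λ_14+ρ ↦ (3, 0, 0, 0, 1)
    λ_15+ρ ↦ (2, 1, 3, 0, 1)
    λ_16+ρ ↦ (0, 1, 0, 1, 3)
    λ_17+ρ ↦ (0, 1, 0, 1, 3)
    λ_18+ρ ↦ (2, 1, 3, 0, 1)

Partition of {1..18} into 4 W_11-dot-orbits:

[[1, 6, 8, 11, 13], [2, 4, 7, 10, 14], [3, 12, 15, 18], [5, 9, 16, 17]]


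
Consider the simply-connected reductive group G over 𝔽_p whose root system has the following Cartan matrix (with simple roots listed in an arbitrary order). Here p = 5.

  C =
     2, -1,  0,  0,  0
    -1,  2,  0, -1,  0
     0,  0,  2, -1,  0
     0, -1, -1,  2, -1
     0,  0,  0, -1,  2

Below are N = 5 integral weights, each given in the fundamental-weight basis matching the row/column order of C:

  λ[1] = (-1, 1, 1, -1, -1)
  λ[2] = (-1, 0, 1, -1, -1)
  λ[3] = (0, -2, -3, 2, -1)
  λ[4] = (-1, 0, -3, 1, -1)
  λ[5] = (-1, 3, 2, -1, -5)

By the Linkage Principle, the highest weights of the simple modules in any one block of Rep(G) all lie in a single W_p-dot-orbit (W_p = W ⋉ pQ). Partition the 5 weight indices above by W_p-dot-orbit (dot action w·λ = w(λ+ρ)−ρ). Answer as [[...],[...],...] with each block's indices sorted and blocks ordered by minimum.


C ↔ D_5 under row/col permutation; |W(D_5)| = 1920.

W_5-reps of the 5 weights in Ā_5 (same 5-coord order as C):

  λ_1 → (0, 1, 2, 0, 0);  λ_2 → (0, 1, 2, 0, 0);  λ_3 → (0, 1, 2, 0, 0);  λ_4 → (0, 1, 2, 0, 0);  λ_5 → (2, 0, 1, 1, 0)

The 5 indices split into 2 linkage classes (same alcove rep ⇔ same W_5-dot-orbit):

[[1, 2, 3, 4], [5]]


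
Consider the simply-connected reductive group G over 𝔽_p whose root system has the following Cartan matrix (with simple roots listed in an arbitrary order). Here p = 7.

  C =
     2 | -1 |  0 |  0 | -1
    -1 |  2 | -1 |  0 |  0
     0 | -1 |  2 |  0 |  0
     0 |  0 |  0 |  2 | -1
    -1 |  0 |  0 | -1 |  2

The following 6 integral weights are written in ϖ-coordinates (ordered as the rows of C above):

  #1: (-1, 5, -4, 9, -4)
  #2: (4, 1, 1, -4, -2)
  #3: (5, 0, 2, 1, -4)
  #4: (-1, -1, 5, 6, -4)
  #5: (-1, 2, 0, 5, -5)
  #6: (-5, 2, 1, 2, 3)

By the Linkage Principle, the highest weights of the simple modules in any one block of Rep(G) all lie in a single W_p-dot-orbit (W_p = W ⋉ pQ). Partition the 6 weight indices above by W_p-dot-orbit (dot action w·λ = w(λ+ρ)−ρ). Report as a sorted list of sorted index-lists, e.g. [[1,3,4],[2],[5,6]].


Type A_5, rank 5, |W|=720; reorder rows/cols to standard.

Each λ_j+ρ reduced to Ā_7; 5-tuples below use C's row order:

    λ_1 → (0, 3, 0, 1, 0)
    λ_2 → (1, 2, 0, 1, 2)
    λ_3 → (3, 1, 0, 2, 0)
    λ_4 → (0, 3, 0, 1, 0)
    λ_5 → (3, 1, 0, 2, 0)
    λ_6 → (3, 1, 0, 2, 0)

3 distinct reps among the 6 weights ⇒ 3 W_7-linkage classes:

[[1, 4], [2], [3, 5, 6]]


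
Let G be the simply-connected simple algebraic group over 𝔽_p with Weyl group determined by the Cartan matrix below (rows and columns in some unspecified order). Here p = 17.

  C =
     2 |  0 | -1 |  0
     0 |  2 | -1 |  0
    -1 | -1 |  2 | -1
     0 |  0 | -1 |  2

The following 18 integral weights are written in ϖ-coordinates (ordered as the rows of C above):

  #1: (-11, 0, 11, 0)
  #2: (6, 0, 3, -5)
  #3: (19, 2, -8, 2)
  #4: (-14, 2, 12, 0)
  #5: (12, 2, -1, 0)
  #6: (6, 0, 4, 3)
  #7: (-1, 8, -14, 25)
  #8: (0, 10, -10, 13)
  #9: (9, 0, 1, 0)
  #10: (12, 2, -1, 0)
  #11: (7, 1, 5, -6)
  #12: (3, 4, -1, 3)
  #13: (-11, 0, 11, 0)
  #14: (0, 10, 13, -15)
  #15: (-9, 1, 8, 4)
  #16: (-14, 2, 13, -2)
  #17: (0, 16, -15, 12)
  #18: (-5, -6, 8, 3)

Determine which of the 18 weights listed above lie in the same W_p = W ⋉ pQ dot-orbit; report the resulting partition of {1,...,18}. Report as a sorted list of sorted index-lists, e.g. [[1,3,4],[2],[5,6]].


Dynkin diagram of C (from the 6 off-diagonal −1 entries): D_4.

Alcove-folded reps (p=17, 18 weights, presented ϖ-order):

  λ_1+ρ ↦ (10, 1, 2, 1) · λ_2+ρ ↦ (7, 1, 0, 4) · λ_3+ρ ↦ (10, 1, 2, 1) · λ_4+ρ ↦ (13, 3, 0, 1) · λ_5+ρ ↦ (13, 3, 0, 1) · λ_6+ρ ↦ (7, 1, 0, 4) · λ_7+ρ ↦ (4, 5, 0, 4) · λ_8+ρ ↦ (8, 2, 1, 5) · λ_9+ρ ↦ (10, 1, 2, 1) · λ_10+ρ ↦ (13, 3, 0, 1) · λ_11+ρ ↦ (8, 2, 1, 5) · λ_12+ρ ↦ (4, 5, 0, 4) · λ_13+ρ ↦ (10, 1, 2, 1) · λ_14+ρ ↦ (8, 2, 1, 5) · λ_15+ρ ↦ (8, 2, 1, 5) · λ_16+ρ ↦ (13, 3, 0, 1) · λ_17+ρ ↦ (13, 3, 0, 1) · λ_18+ρ ↦ (4, 5, 0, 4)

These 18 weights hit 5 W_17-dot-orbits; sizes (4, 2, 5, 3, 4):

[[1, 3, 9, 13], [2, 6], [4, 5, 10, 16, 17], [7, 12, 18], [8, 11, 14, 15]]


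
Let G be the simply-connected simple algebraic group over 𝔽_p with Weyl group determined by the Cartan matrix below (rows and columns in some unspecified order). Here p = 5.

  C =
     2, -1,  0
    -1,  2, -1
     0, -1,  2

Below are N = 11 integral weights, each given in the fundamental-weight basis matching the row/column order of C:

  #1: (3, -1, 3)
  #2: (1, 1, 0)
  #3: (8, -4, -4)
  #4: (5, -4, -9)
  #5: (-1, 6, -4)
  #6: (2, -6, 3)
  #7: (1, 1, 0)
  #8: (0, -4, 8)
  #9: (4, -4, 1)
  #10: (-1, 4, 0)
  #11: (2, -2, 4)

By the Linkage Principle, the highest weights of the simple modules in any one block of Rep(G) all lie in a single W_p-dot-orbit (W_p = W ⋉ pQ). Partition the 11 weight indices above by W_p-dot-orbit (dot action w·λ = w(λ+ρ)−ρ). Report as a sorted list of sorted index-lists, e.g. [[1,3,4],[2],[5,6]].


A_3 Cartan matrix, 3 simple roots permuted; ρ=(1,1,1).

Ā_5 reps of the 11 weights (A_3, coords as presented):

  λ_1+ρ ↦ (1, 0, 1);  λ_2+ρ ↦ (2, 2, 1);  λ_3+ρ ↦ (1, 1, 1);  λ_4+ρ ↦ (0, 1, 2);  λ_5+ρ ↦ (2, 2, 1);  λ_6+ρ ↦ (2, 2, 1);  λ_7+ρ ↦ (2, 2, 1);  λ_8+ρ ↦ (1, 1, 1);  λ_9+ρ ↦ (2, 2, 1);  λ_10+ρ ↦ (1, 4, 0);  λ_11+ρ ↦ (0, 1, 2)

The 11 indices split into 5 linkage classes (same alcove rep ⇔ same W_5-dot-orbit):

[[1], [2, 5, 6, 7, 9], [3, 8], [4, 11], [10]]


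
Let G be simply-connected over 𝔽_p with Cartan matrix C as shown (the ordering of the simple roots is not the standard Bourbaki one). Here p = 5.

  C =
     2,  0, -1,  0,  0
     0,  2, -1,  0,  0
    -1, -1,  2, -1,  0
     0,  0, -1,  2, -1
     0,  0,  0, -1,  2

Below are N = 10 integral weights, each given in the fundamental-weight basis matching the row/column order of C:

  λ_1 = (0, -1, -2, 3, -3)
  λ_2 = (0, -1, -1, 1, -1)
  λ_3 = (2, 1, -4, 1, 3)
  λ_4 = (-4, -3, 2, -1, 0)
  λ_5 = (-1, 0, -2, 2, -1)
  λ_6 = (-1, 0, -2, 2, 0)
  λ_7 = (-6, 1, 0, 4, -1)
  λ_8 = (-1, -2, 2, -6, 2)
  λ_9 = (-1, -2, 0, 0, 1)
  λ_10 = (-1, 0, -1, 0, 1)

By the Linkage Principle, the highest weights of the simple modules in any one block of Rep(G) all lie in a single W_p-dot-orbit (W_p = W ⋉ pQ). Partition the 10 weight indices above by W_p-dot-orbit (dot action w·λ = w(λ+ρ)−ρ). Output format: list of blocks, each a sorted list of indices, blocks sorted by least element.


Root system D_5: the 5×5 matrix C matches after relabeling.

λ_j+ρ reflected into Ā_5 (⟨·,θ^∨⟩≤5); 5-tuples as given:

    λ_1+ρ ↦ (0, 1, 0, 1, 2)
    λ_2+ρ ↦ (1, 0, 0, 2, 0)
    λ_3+ρ ↦ (1, 0, 0, 1, 1)
    λ_4+ρ ↦ (1, 0, 0, 1, 1)
    λ_5+ρ ↦ (1, 0, 0, 2, 0)
    λ_6+ρ ↦ (1, 0, 0, 1, 1)
    λ_7+ρ ↦ (0, 1, 0, 1, 2)
    λ_8+ρ ↦ (1, 0, 0, 2, 0)
    λ_9+ρ ↦ (0, 1, 0, 1, 2)
    λ_10+ρ ↦ (0, 1, 0, 1, 2)

The 10 indices split into 3 linkage classes (same alcove rep ⇔ same W_5-dot-orbit):

[[1, 7, 9, 10], [2, 5, 8], [3, 4, 6]]


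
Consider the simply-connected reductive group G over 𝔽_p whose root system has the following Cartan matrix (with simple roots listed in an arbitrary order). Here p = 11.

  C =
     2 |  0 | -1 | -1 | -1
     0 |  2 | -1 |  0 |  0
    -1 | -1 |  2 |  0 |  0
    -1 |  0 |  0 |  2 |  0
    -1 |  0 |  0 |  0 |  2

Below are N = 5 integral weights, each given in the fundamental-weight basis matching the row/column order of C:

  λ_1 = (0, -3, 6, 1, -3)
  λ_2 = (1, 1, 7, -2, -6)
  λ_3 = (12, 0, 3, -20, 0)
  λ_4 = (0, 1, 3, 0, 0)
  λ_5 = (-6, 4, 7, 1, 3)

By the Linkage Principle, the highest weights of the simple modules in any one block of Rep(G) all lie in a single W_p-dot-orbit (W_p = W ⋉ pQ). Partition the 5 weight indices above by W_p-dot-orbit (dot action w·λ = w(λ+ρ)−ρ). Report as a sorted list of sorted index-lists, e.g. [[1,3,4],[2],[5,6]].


Cartan matrix: type D_5 (|W|=1920); un-permuting the 5 rows.

Folding the 5 weights λ_j+ρ into Ā_11 (reps in the given 5-coord order):

  λ_1+ρ ↦ (1, 2, 1, 1, 1)
  λ_2+ρ ↦ (0, 1, 1, 3, 1)
  λ_3+ρ ↦ (0, 1, 1, 3, 1)
  λ_4+ρ ↦ (1, 2, 1, 1, 1)
  λ_5+ρ ↦ (1, 2, 1, 1, 1)

Grouping the 5 weights by Ā_11-representative: 2 linkage classes.

[[1, 4, 5], [2, 3]]


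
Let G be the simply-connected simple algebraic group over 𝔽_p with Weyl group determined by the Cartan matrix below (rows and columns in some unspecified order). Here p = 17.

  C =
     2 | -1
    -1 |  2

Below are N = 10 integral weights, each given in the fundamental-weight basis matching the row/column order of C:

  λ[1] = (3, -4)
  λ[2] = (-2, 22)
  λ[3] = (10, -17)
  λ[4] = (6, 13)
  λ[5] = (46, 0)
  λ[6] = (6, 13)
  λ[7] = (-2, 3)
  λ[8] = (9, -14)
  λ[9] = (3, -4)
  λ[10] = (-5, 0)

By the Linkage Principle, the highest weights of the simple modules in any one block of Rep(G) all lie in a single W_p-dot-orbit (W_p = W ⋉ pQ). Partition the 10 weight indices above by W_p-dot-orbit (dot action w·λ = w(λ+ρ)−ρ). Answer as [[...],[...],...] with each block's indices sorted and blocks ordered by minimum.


Dynkin diagram of C (from the 2 off-diagonal −1 entries): A_2.

Folding the 10 weights λ_j+ρ into Ā_17 (reps in the given 2-coord order):

  λ_1+ρ ↦ (1, 3);  λ_2+ρ ↦ (5, 11);  λ_3+ρ ↦ (5, 11);  λ_4+ρ ↦ (3, 10);  λ_5+ρ ↦ (1, 3);  λ_6+ρ ↦ (3, 10);  λ_7+ρ ↦ (1, 3);  λ_8+ρ ↦ (3, 10);  λ_9+ρ ↦ (1, 3);  λ_10+ρ ↦ (1, 3)

3 distinct reps among the 10 weights ⇒ 3 W_17-linkage classes:

[[1, 5, 7, 9, 10], [2, 3], [4, 6, 8]]


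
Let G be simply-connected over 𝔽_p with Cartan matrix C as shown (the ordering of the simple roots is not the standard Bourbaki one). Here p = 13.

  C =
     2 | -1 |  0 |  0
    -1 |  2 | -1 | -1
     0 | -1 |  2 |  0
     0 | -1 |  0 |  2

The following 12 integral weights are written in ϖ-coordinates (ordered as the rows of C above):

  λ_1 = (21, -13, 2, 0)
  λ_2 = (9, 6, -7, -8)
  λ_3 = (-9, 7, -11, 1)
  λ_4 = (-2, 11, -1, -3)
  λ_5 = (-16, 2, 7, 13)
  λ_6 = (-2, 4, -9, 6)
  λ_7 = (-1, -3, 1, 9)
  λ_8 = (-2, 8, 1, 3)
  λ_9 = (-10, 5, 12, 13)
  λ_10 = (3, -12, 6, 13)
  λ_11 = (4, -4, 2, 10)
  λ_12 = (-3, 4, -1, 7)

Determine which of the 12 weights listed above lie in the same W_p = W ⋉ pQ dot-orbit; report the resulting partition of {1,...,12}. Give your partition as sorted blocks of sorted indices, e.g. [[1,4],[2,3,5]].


Type D_4, rank 4, |W|=192; reorder rows/cols to standard.

Ā_13 reps of the 12 weights (D_4, coords as presented):

  λ_1+ρ ↦ (1, 1, 0, 2)
  λ_2+ρ ↦ (4, 2, 0, 1)
  λ_3+ρ ↦ (2, 0, 0, 8)
  λ_4+ρ ↦ (1, 1, 0, 2)
  λ_5+ρ ↦ (1, 1, 0, 2)
  λ_6+ρ ↦ (3, 1, 4, 3)
  λ_7+ρ ↦ (2, 0, 0, 8)
  λ_8+ρ ↦ (1, 1, 0, 2)
  λ_9+ρ ↦ (4, 2, 0, 1)
  λ_10+ρ ↦ (6, 1, 3, 2)
  λ_11+ρ ↦ (2, 0, 0, 8)
  λ_12+ρ ↦ (2, 0, 0, 8)

The 12 indices split into 5 linkage classes (same alcove rep ⇔ same W_13-dot-orbit):

[[1, 4, 5, 8], [2, 9], [3, 7, 11, 12], [6], [10]]


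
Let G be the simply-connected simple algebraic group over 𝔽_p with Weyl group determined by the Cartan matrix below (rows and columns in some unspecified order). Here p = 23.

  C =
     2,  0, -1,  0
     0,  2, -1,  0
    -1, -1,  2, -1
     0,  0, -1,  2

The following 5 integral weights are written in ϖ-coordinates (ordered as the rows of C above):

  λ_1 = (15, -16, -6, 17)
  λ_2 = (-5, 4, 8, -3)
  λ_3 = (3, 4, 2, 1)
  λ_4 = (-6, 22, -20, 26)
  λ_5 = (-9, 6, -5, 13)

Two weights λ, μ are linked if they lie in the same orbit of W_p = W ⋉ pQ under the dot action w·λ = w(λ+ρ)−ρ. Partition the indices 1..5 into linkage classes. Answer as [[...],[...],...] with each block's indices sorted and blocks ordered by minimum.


C ↔ D_4 under row/col permutation; |W(D_4)| = 192.

Alcove-folded reps (p=23, 5 weights, presented ϖ-order):

  1: (4, 5, 3, 2);  2: (4, 5, 3, 2);  3: (4, 5, 3, 2);  4: (15, 3, 0, 1);  5: (4, 5, 3, 2)

These 5 weights hit 2 W_23-dot-orbits; sizes (4, 1):

[[1, 2, 3, 5], [4]]
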